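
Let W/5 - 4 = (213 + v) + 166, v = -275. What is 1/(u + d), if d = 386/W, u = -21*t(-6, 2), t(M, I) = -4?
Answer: 270/22873 ≈ 0.011804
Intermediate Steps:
W = 540 (W = 20 + 5*((213 - 275) + 166) = 20 + 5*(-62 + 166) = 20 + 5*104 = 20 + 520 = 540)
u = 84 (u = -21*(-4) = 84)
d = 193/270 (d = 386/540 = 386*(1/540) = 193/270 ≈ 0.71482)
1/(u + d) = 1/(84 + 193/270) = 1/(22873/270) = 270/22873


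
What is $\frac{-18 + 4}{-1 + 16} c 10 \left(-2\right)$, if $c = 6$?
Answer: $112$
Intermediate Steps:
$\frac{-18 + 4}{-1 + 16} c 10 \left(-2\right) = \frac{-18 + 4}{-1 + 16} \cdot 6 \cdot 10 \left(-2\right) = - \frac{14}{15} \cdot 6 \left(-20\right) = \left(-14\right) \frac{1}{15} \cdot 6 \left(-20\right) = \left(- \frac{14}{15}\right) 6 \left(-20\right) = \left(- \frac{28}{5}\right) \left(-20\right) = 112$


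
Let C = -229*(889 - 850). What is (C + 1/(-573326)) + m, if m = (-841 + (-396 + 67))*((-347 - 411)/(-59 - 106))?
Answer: -90221446001/6306586 ≈ -14306.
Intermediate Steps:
C = -8931 (C = -229*39 = -8931)
m = -59124/11 (m = (-841 - 329)*(-758/(-165)) = -(-886860)*(-1)/165 = -1170*758/165 = -59124/11 ≈ -5374.9)
(C + 1/(-573326)) + m = (-8931 + 1/(-573326)) - 59124/11 = (-8931 - 1/573326) - 59124/11 = -5120374507/573326 - 59124/11 = -90221446001/6306586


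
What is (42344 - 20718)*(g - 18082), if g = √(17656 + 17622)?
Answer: -391041332 + 21626*√35278 ≈ -3.8698e+8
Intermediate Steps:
g = √35278 ≈ 187.82
(42344 - 20718)*(g - 18082) = (42344 - 20718)*(√35278 - 18082) = 21626*(-18082 + √35278) = -391041332 + 21626*√35278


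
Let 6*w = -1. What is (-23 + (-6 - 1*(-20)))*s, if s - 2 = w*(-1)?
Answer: -39/2 ≈ -19.500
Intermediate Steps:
w = -⅙ (w = (⅙)*(-1) = -⅙ ≈ -0.16667)
s = 13/6 (s = 2 - ⅙*(-1) = 2 + ⅙ = 13/6 ≈ 2.1667)
(-23 + (-6 - 1*(-20)))*s = (-23 + (-6 - 1*(-20)))*(13/6) = (-23 + (-6 + 20))*(13/6) = (-23 + 14)*(13/6) = -9*13/6 = -39/2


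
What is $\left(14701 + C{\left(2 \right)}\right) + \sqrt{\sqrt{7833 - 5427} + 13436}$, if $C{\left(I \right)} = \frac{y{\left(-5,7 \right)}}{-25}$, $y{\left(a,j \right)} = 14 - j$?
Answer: $\frac{367518}{25} + \sqrt{13436 + \sqrt{2406}} \approx 14817.0$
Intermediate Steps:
$C{\left(I \right)} = - \frac{7}{25}$ ($C{\left(I \right)} = \frac{14 - 7}{-25} = \left(14 - 7\right) \left(- \frac{1}{25}\right) = 7 \left(- \frac{1}{25}\right) = - \frac{7}{25}$)
$\left(14701 + C{\left(2 \right)}\right) + \sqrt{\sqrt{7833 - 5427} + 13436} = \left(14701 - \frac{7}{25}\right) + \sqrt{\sqrt{7833 - 5427} + 13436} = \frac{367518}{25} + \sqrt{\sqrt{2406} + 13436} = \frac{367518}{25} + \sqrt{13436 + \sqrt{2406}}$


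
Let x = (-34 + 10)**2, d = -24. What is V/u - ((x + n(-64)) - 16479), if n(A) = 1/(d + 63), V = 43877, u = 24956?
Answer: 910577747/57252 ≈ 15905.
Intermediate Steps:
x = 576 (x = (-24)**2 = 576)
n(A) = 1/39 (n(A) = 1/(-24 + 63) = 1/39)
V/u - ((x + n(-64)) - 16479) = 43877/24956 - ((576 + 1/39) - 16479) = 43877*(1/24956) - (22465/39 - 16479) = 2581/1468 - 1*(-620216/39) = 2581/1468 + 620216/39 = 910577747/57252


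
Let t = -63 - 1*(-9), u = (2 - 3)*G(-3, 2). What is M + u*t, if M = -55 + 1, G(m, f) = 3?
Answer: 108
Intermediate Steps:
u = -3 (u = (2 - 3)*3 = -1*3 = -3)
t = -54 (t = -63 + 9 = -54)
M = -54
M + u*t = -54 - 3*(-54) = -54 + 162 = 108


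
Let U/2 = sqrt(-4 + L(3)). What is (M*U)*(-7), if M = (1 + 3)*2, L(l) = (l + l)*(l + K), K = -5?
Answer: -448*I ≈ -448.0*I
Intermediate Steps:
L(l) = 2*l*(-5 + l) (L(l) = (l + l)*(l - 5) = (2*l)*(-5 + l) = 2*l*(-5 + l))
M = 8 (M = 4*2 = 8)
U = 8*I (U = 2*sqrt(-4 + 2*3*(-5 + 3)) = 2*sqrt(-4 + 2*3*(-2)) = 2*sqrt(-4 - 12) = 2*sqrt(-16) = 2*(4*I) = 8*I ≈ 8.0*I)
(M*U)*(-7) = (8*(8*I))*(-7) = (64*I)*(-7) = -448*I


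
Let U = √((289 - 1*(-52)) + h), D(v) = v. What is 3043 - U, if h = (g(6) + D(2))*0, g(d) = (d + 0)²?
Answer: 3043 - √341 ≈ 3024.5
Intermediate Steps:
g(d) = d²
h = 0 (h = (6² + 2)*0 = (36 + 2)*0 = 38*0 = 0)
U = √341 (U = √((289 - 1*(-52)) + 0) = √((289 + 52) + 0) = √(341 + 0) = √341 ≈ 18.466)
3043 - U = 3043 - √341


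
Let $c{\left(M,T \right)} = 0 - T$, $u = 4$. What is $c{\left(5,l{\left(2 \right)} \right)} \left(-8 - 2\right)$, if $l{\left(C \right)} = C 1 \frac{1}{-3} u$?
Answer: $- \frac{80}{3} \approx -26.667$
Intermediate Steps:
$l{\left(C \right)} = - \frac{4 C}{3}$ ($l{\left(C \right)} = C 1 \frac{1}{-3} \cdot 4 = C 1 \left(- \frac{1}{3}\right) 4 = C \left(- \frac{1}{3}\right) 4 = - \frac{C}{3} \cdot 4 = - \frac{4 C}{3}$)
$c{\left(M,T \right)} = - T$
$c{\left(5,l{\left(2 \right)} \right)} \left(-8 - 2\right) = - \frac{\left(-4\right) 2}{3} \left(-8 - 2\right) = \left(-1\right) \left(- \frac{8}{3}\right) \left(-10\right) = \frac{8}{3} \left(-10\right) = - \frac{80}{3}$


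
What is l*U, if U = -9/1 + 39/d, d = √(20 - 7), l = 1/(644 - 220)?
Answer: -9/424 + 3*√13/424 ≈ 0.0042846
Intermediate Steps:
l = 1/424 ≈ 0.0023585
d = √13 ≈ 3.6056
U = -9 + 3*√13 (U = -9/1 + 39/(√13) = -9*1 + 39*(√13/13) = -9 + 3*√13 ≈ 1.8167)
l*U = (-9 + 3*√13)/424 = -9/424 + 3*√13/424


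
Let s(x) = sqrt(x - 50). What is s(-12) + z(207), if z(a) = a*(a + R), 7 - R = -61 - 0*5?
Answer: 56925 + I*sqrt(62) ≈ 56925.0 + 7.874*I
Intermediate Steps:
s(x) = sqrt(-50 + x)
R = 68 (R = 7 - (-61 - 0*5) = 7 - (-61 - 1*0) = 7 - (-61 + 0) = 7 - 1*(-61) = 7 + 61 = 68)
z(a) = a*(68 + a) (z(a) = a*(a + 68) = a*(68 + a))
s(-12) + z(207) = sqrt(-50 - 12) + 207*(68 + 207) = sqrt(-62) + 207*275 = I*sqrt(62) + 56925 = 56925 + I*sqrt(62)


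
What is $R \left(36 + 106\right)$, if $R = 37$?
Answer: $5254$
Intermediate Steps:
$R \left(36 + 106\right) = 37 \left(36 + 106\right) = 37 \cdot 142 = 5254$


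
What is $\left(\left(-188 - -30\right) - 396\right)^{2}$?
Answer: $306916$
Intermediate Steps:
$\left(\left(-188 - -30\right) - 396\right)^{2} = \left(\left(-188 + 30\right) - 396\right)^{2} = \left(-158 - 396\right)^{2} = \left(-554\right)^{2} = 306916$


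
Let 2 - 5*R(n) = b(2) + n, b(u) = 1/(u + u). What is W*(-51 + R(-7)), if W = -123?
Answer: 24231/4 ≈ 6057.8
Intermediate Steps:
b(u) = 1/(2*u)
R(n) = 7/20 - n/5 (R(n) = ⅖ - ((½)/2 + n)/5 = ⅖ - ((½)*(½) + n)/5 = ⅖ - (¼ + n)/5 = ⅖ + (-1/20 - n/5) = 7/20 - n/5)
W*(-51 + R(-7)) = -123*(-51 + (7/20 - ⅕*(-7))) = -123*(-51 + (7/20 + 7/5)) = -123*(-51 + 7/4) = -123*(-197/4) = 24231/4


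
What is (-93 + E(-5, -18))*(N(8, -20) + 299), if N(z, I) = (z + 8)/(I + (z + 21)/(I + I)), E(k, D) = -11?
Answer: -25712024/829 ≈ -31016.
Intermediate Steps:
N(z, I) = (8 + z)/(I + (21 + z)/(2*I)) (N(z, I) = (8 + z)/(I + (21 + z)/((2*I))) = (8 + z)/(I + (21 + z)*(1/(2*I))) = (8 + z)/(I + (21 + z)/(2*I)))
(-93 + E(-5, -18))*(N(8, -20) + 299) = (-93 - 11)*(2*(-20)*(8 + 8)/(21 + 8 + 2*(-20)²) + 299) = -104*(2*(-20)*16/(21 + 8 + 2*400) + 299) = -104*(2*(-20)*16/(21 + 8 + 800) + 299) = -104*(2*(-20)*16/829 + 299) = -104*(2*(-20)*(1/829)*16 + 299) = -104*(-640/829 + 299) = -104*247231/829 = -25712024/829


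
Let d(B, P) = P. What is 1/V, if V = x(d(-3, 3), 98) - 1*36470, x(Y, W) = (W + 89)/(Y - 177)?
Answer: -174/6345967 ≈ -2.7419e-5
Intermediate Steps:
x(Y, W) = (89 + W)/(-177 + Y)
V = -6345967/174 (V = (89 + 98)/(-177 + 3) - 1*36470 = 187/(-174) - 36470 = -1/174*187 - 36470 = -187/174 - 36470 = -6345967/174 ≈ -36471.)
1/V = 1/(-6345967/174) = -174/6345967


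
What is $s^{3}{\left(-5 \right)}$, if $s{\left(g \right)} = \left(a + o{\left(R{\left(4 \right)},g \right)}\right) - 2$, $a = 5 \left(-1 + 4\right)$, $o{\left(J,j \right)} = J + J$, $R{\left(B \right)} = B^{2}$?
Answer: $91125$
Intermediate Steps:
$o{\left(J,j \right)} = 2 J$
$a = 15$ ($a = 5 \cdot 3 = 15$)
$s{\left(g \right)} = 45$ ($s{\left(g \right)} = \left(15 + 2 \cdot 4^{2}\right) - 2 = \left(15 + 2 \cdot 16\right) - 2 = \left(15 + 32\right) - 2 = 47 - 2 = 45$)
$s^{3}{\left(-5 \right)} = 45^{3} = 91125$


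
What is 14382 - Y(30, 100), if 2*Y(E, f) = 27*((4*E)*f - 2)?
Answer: -147591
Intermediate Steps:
Y(E, f) = -27 + 54*E*f (Y(E, f) = (27*((4*E)*f - 2))/2 = (27*(4*E*f - 2))/2 = (27*(-2 + 4*E*f))/2 = (-54 + 108*E*f)/2 = -27 + 54*E*f)
14382 - Y(30, 100) = 14382 - (-27 + 54*30*100) = 14382 - (-27 + 162000) = 14382 - 1*161973 = 14382 - 161973 = -147591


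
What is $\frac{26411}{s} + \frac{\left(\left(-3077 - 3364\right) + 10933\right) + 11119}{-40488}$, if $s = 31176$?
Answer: $\frac{6069167}{13148478} \approx 0.46159$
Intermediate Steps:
$\frac{26411}{s} + \frac{\left(\left(-3077 - 3364\right) + 10933\right) + 11119}{-40488} = \frac{26411}{31176} + \frac{\left(\left(-3077 - 3364\right) + 10933\right) + 11119}{-40488} = 26411 \cdot \frac{1}{31176} + \left(\left(\left(-3077 - 3364\right) + 10933\right) + 11119\right) \left(- \frac{1}{40488}\right) = \frac{26411}{31176} + \left(\left(-6441 + 10933\right) + 11119\right) \left(- \frac{1}{40488}\right) = \frac{26411}{31176} + \left(4492 + 11119\right) \left(- \frac{1}{40488}\right) = \frac{26411}{31176} + 15611 \left(- \frac{1}{40488}\right) = \frac{26411}{31176} - \frac{15611}{40488} = \frac{6069167}{13148478}$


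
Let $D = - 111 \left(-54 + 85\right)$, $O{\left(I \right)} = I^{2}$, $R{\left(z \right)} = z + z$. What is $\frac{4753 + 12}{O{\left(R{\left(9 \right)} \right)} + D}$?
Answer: $- \frac{4765}{3117} \approx -1.5287$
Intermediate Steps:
$R{\left(z \right)} = 2 z$
$D = -3441$ ($D = \left(-111\right) 31 = -3441$)
$\frac{4753 + 12}{O{\left(R{\left(9 \right)} \right)} + D} = \frac{4753 + 12}{\left(2 \cdot 9\right)^{2} - 3441} = \frac{4765}{18^{2} - 3441} = \frac{4765}{324 - 3441} = \frac{4765}{-3117} = 4765 \left(- \frac{1}{3117}\right) = - \frac{4765}{3117}$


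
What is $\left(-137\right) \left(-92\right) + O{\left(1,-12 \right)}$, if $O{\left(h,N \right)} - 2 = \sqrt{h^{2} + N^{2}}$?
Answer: $12606 + \sqrt{145} \approx 12618.0$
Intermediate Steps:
$O{\left(h,N \right)} = 2 + \sqrt{N^{2} + h^{2}}$ ($O{\left(h,N \right)} = 2 + \sqrt{h^{2} + N^{2}} = 2 + \sqrt{N^{2} + h^{2}}$)
$\left(-137\right) \left(-92\right) + O{\left(1,-12 \right)} = \left(-137\right) \left(-92\right) + \left(2 + \sqrt{\left(-12\right)^{2} + 1^{2}}\right) = 12604 + \left(2 + \sqrt{144 + 1}\right) = 12604 + \left(2 + \sqrt{145}\right) = 12606 + \sqrt{145}$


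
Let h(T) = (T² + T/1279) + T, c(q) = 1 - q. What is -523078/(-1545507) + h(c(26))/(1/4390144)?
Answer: 5206638058092280762/1976703453 ≈ 2.6340e+9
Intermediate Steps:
h(T) = T² + 1280*T/1279 (h(T) = (T² + T/1279) + T = T² + 1280*T/1279)
-523078/(-1545507) + h(c(26))/(1/4390144) = -523078/(-1545507) + ((1 - 1*26)*(1280 + 1279*(1 - 1*26))/1279)/(1/4390144) = -523078*(-1/1545507) + ((1 - 26)*(1280 + 1279*(1 - 26))/1279)/(1/4390144) = 523078/1545507 + ((1/1279)*(-25)*(1280 + 1279*(-25)))*4390144 = 523078/1545507 + ((1/1279)*(-25)*(1280 - 31975))*4390144 = 523078/1545507 + ((1/1279)*(-25)*(-30695))*4390144 = 523078/1545507 + (767375/1279)*4390144 = 523078/1545507 + 3368886752000/1279 = 5206638058092280762/1976703453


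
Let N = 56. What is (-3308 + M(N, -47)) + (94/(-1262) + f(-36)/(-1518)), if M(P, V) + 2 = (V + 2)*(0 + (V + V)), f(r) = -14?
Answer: 440583424/478929 ≈ 919.93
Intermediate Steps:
M(P, V) = -2 + 2*V*(2 + V) (M(P, V) = -2 + (V + 2)*(0 + (V + V)) = -2 + (2 + V)*(0 + 2*V) = -2 + (2 + V)*(2*V) = -2 + 2*V*(2 + V))
(-3308 + M(N, -47)) + (94/(-1262) + f(-36)/(-1518)) = (-3308 + (-2 + 2*(-47)² + 4*(-47))) + (94/(-1262) - 14/(-1518)) = (-3308 + (-2 + 2*2209 - 188)) + (94*(-1/1262) - 14*(-1/1518)) = (-3308 + (-2 + 4418 - 188)) + (-47/631 + 7/759) = (-3308 + 4228) - 31256/478929 = 920 - 31256/478929 = 440583424/478929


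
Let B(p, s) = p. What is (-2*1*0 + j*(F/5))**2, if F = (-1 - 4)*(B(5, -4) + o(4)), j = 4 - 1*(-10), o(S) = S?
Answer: 15876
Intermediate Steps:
j = 14 (j = 4 + 10 = 14)
F = -45 (F = (-1 - 4)*(5 + 4) = -5*9 = -45)
(-2*1*0 + j*(F/5))**2 = (-2*1*0 + 14*(-45/5))**2 = (-2*0 + 14*(-45*1/5))**2 = (0 + 14*(-9))**2 = (0 - 126)**2 = (-126)**2 = 15876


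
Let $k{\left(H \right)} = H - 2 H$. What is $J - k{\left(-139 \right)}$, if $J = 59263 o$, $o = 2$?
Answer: $118387$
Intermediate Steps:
$J = 118526$ ($J = 59263 \cdot 2 = 118526$)
$k{\left(H \right)} = - H$
$J - k{\left(-139 \right)} = 118526 - \left(-1\right) \left(-139\right) = 118526 - 139 = 118387$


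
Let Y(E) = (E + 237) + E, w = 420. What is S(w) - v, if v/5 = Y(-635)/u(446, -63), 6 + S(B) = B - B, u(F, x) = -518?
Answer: -8273/518 ≈ -15.971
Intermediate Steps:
Y(E) = 237 + 2*E (Y(E) = (237 + E) + E = 237 + 2*E)
S(B) = -6 (S(B) = -6 + (B - B) = -6 + 0 = -6)
v = 5165/518 (v = 5*((237 + 2*(-635))/(-518)) = 5*((237 - 1270)*(-1/518)) = 5*(-1033*(-1/518)) = 5*(1033/518) = 5165/518 ≈ 9.9710)
S(w) - v = -6 - 1*5165/518 = -6 - 5165/518 = -8273/518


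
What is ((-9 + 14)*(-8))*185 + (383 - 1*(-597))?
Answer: -6420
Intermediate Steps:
((-9 + 14)*(-8))*185 + (383 - 1*(-597)) = (5*(-8))*185 + (383 + 597) = -40*185 + 980 = -7400 + 980 = -6420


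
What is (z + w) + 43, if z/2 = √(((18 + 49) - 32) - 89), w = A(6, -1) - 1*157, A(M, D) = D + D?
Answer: -116 + 6*I*√6 ≈ -116.0 + 14.697*I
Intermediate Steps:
A(M, D) = 2*D
w = -159 (w = 2*(-1) - 1*157 = -2 - 157 = -159)
z = 6*I*√6 (z = 2*√(((18 + 49) - 32) - 89) = 2*√((67 - 32) - 89) = 2*√(35 - 89) = 2*√(-54) = 2*(3*I*√6) = 6*I*√6 ≈ 14.697*I)
(z + w) + 43 = (6*I*√6 - 159) + 43 = (-159 + 6*I*√6) + 43 = -116 + 6*I*√6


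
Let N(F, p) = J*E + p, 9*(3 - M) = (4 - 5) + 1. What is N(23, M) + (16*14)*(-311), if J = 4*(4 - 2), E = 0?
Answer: -69661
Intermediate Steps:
M = 3 (M = 3 - ((4 - 5) + 1)/9 = 3 - (-1 + 1)/9 = 3 - 1/9*0 = 3 + 0 = 3)
J = 8 (J = 4*2 = 8)
N(F, p) = p (N(F, p) = 8*0 + p = 0 + p = p)
N(23, M) + (16*14)*(-311) = 3 + (16*14)*(-311) = 3 + 224*(-311) = 3 - 69664 = -69661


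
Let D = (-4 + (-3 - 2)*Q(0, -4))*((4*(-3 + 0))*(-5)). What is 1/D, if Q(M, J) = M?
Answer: -1/240 ≈ -0.0041667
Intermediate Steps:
D = -240 (D = (-4 + (-3 - 2)*0)*((4*(-3 + 0))*(-5)) = (-4 - 5*0)*((4*(-3))*(-5)) = (-4 + 0)*(-12*(-5)) = -4*60 = -240)
1/D = 1/(-240) = -1/240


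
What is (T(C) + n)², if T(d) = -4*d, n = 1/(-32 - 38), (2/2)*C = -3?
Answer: 703921/4900 ≈ 143.66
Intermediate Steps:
C = -3
n = -1/70 (n = 1/(-70) = -1/70 ≈ -0.014286)
(T(C) + n)² = (-4*(-3) - 1/70)² = (12 - 1/70)² = (839/70)² = 703921/4900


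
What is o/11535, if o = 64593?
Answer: 21531/3845 ≈ 5.5997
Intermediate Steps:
o/11535 = 64593/11535 = 64593*(1/11535) = 21531/3845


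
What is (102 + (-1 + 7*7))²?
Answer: 22500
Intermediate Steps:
(102 + (-1 + 7*7))² = (102 + (-1 + 49))² = (102 + 48)² = 150² = 22500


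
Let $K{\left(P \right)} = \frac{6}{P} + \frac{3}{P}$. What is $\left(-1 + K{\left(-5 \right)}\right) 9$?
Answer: $- \frac{126}{5} \approx -25.2$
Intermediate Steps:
$K{\left(P \right)} = \frac{9}{P}$
$\left(-1 + K{\left(-5 \right)}\right) 9 = \left(-1 + \frac{9}{-5}\right) 9 = \left(-1 + 9 \left(- \frac{1}{5}\right)\right) 9 = \left(-1 - \frac{9}{5}\right) 9 = \left(- \frac{14}{5}\right) 9 = - \frac{126}{5}$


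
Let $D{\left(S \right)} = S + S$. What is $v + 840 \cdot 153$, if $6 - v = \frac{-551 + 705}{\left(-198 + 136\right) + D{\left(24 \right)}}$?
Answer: $128537$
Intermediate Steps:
$D{\left(S \right)} = 2 S$
$v = 17$ ($v = 6 - \frac{-551 + 705}{\left(-198 + 136\right) + 2 \cdot 24} = 6 - \frac{154}{-62 + 48} = 6 - \frac{154}{-14} = 6 - 154 \left(- \frac{1}{14}\right) = 6 - -11 = 6 + 11 = 17$)
$v + 840 \cdot 153 = 17 + 840 \cdot 153 = 17 + 128520 = 128537$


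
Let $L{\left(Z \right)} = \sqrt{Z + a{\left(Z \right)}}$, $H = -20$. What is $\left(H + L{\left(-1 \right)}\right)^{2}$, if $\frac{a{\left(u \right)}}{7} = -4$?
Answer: $\left(20 - i \sqrt{29}\right)^{2} \approx 371.0 - 215.41 i$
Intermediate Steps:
$a{\left(u \right)} = -28$ ($a{\left(u \right)} = 7 \left(-4\right) = -28$)
$L{\left(Z \right)} = \sqrt{-28 + Z}$ ($L{\left(Z \right)} = \sqrt{Z - 28} = \sqrt{-28 + Z}$)
$\left(H + L{\left(-1 \right)}\right)^{2} = \left(-20 + \sqrt{-28 - 1}\right)^{2} = \left(-20 + \sqrt{-29}\right)^{2} = \left(-20 + i \sqrt{29}\right)^{2}$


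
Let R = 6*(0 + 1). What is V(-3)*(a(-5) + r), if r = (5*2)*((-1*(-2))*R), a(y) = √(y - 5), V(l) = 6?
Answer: 720 + 6*I*√10 ≈ 720.0 + 18.974*I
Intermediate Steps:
R = 6 (R = 6*1 = 6)
a(y) = √(-5 + y)
r = 120 (r = (5*2)*(-1*(-2)*6) = 10*(2*6) = 10*12 = 120)
V(-3)*(a(-5) + r) = 6*(√(-5 - 5) + 120) = 6*(√(-10) + 120) = 6*(I*√10 + 120) = 6*(120 + I*√10) = 720 + 6*I*√10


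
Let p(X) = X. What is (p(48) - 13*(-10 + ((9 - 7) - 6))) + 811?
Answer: 1041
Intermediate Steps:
(p(48) - 13*(-10 + ((9 - 7) - 6))) + 811 = (48 - 13*(-10 + ((9 - 7) - 6))) + 811 = (48 - 13*(-10 + (2 - 6))) + 811 = (48 - 13*(-10 - 4)) + 811 = (48 - 13*(-14)) + 811 = (48 - 1*(-182)) + 811 = (48 + 182) + 811 = 230 + 811 = 1041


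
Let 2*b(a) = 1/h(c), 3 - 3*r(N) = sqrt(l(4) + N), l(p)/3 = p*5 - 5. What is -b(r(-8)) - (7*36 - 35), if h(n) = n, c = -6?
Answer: -2603/12 ≈ -216.92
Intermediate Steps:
l(p) = -15 + 15*p (l(p) = 3*(p*5 - 5) = 3*(5*p - 5) = 3*(-5 + 5*p) = -15 + 15*p)
r(N) = 1 - sqrt(45 + N)/3 (r(N) = 1 - sqrt((-15 + 15*4) + N)/3 = 1 - sqrt((-15 + 60) + N)/3 = 1 - sqrt(45 + N)/3)
b(a) = -1/12 (b(a) = (1/2)/(-6) = (1/2)*(-1/6) = -1/12)
-b(r(-8)) - (7*36 - 35) = -1*(-1/12) - (7*36 - 35) = 1/12 - (252 - 35) = 1/12 - 1*217 = 1/12 - 217 = -2603/12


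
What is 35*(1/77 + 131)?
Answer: 50440/11 ≈ 4585.5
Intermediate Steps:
35*(1/77 + 131) = 35*(10088/77) = 50440/11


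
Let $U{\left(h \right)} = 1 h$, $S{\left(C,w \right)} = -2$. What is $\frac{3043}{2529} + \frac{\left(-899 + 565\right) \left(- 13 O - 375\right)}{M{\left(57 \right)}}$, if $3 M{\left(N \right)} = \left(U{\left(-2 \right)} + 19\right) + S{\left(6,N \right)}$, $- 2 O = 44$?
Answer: $\frac{75192269}{12645} \approx 5946.4$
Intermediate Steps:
$U{\left(h \right)} = h$
$O = -22$ ($O = \left(- \frac{1}{2}\right) 44 = -22$)
$M{\left(N \right)} = 5$ ($M{\left(N \right)} = \frac{\left(-2 + 19\right) - 2}{3} = \frac{17 - 2}{3} = \frac{1}{3} \cdot 15 = 5$)
$\frac{3043}{2529} + \frac{\left(-899 + 565\right) \left(- 13 O - 375\right)}{M{\left(57 \right)}} = \frac{3043}{2529} + \frac{\left(-899 + 565\right) \left(\left(-13\right) \left(-22\right) - 375\right)}{5} = 3043 \cdot \frac{1}{2529} + - 334 \left(286 - 375\right) \frac{1}{5} = \frac{3043}{2529} + \left(-334\right) \left(-89\right) \frac{1}{5} = \frac{3043}{2529} + 29726 \cdot \frac{1}{5} = \frac{3043}{2529} + \frac{29726}{5} = \frac{75192269}{12645}$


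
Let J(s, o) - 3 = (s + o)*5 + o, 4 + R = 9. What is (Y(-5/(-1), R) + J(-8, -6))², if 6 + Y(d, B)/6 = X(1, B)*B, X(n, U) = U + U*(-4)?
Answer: 312481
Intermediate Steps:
R = 5 (R = -4 + 9 = 5)
X(n, U) = -3*U (X(n, U) = U - 4*U = -3*U)
Y(d, B) = -36 - 18*B² (Y(d, B) = -36 + 6*((-3*B)*B) = -36 + 6*(-3*B²) = -36 - 18*B²)
J(s, o) = 3 + 5*s + 6*o (J(s, o) = 3 + ((s + o)*5 + o) = 3 + ((o + s)*5 + o) = 3 + ((5*o + 5*s) + o) = 3 + (5*s + 6*o) = 3 + 5*s + 6*o)
(Y(-5/(-1), R) + J(-8, -6))² = ((-36 - 18*5²) + (3 + 5*(-8) + 6*(-6)))² = ((-36 - 18*25) + (3 - 40 - 36))² = ((-36 - 450) - 73)² = (-486 - 73)² = (-559)² = 312481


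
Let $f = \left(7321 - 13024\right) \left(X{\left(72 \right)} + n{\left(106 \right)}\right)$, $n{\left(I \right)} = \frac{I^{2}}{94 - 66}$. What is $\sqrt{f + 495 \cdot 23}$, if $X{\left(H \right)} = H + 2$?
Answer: $\frac{3 i \sqrt{14695478}}{7} \approx 1642.9 i$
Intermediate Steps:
$n{\left(I \right)} = \frac{I^{2}}{28}$
$X{\left(H \right)} = 2 + H$
$f = - \frac{18973881}{7}$ ($f = \left(7321 - 13024\right) \left(\left(2 + 72\right) + \frac{106^{2}}{28}\right) = - 5703 \left(74 + \frac{1}{28} \cdot 11236\right) = - 5703 \left(74 + \frac{2809}{7}\right) = \left(-5703\right) \frac{3327}{7} = - \frac{18973881}{7} \approx -2.7106 \cdot 10^{6}$)
$\sqrt{f + 495 \cdot 23} = \sqrt{- \frac{18973881}{7} + 495 \cdot 23} = \sqrt{- \frac{18973881}{7} + 11385} = \sqrt{- \frac{18894186}{7}} = \frac{3 i \sqrt{14695478}}{7}$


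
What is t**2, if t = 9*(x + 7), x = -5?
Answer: 324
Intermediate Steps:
t = 18 (t = 9*(-5 + 7) = 9*2 = 18)
t**2 = 18**2 = 324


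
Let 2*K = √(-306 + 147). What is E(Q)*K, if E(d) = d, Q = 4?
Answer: 2*I*√159 ≈ 25.219*I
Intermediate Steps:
K = I*√159/2 (K = √(-306 + 147)/2 = √(-159)/2 = (I*√159)/2 = I*√159/2 ≈ 6.3048*I)
E(Q)*K = 4*(I*√159/2) = 2*I*√159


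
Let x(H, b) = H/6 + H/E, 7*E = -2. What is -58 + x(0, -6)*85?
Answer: -58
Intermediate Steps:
E = -2/7 (E = (1/7)*(-2) = -2/7 ≈ -0.28571)
x(H, b) = -10*H/3 (x(H, b) = H/6 + H/(-2/7) = H*(1/6) + H*(-7/2) = H/6 - 7*H/2 = -10*H/3)
-58 + x(0, -6)*85 = -58 - 10/3*0*85 = -58 + 0*85 = -58 + 0 = -58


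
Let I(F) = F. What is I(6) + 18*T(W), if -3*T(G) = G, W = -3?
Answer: 24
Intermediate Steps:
T(G) = -G/3
I(6) + 18*T(W) = 6 + 18*(-1/3*(-3)) = 6 + 18*1 = 6 + 18 = 24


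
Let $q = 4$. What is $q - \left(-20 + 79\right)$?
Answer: $-55$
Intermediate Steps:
$q - \left(-20 + 79\right) = 4 - \left(-20 + 79\right) = 4 - 59 = -55$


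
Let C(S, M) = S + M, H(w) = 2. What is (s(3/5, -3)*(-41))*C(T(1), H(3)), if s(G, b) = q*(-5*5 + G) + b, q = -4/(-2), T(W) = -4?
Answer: -21238/5 ≈ -4247.6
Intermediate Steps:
q = 2 (q = -4*(-½) = 2)
C(S, M) = M + S
s(G, b) = -50 + b + 2*G (s(G, b) = 2*(-5*5 + G) + b = 2*(-25 + G) + b = (-50 + 2*G) + b = -50 + b + 2*G)
(s(3/5, -3)*(-41))*C(T(1), H(3)) = ((-50 - 3 + 2*(3/5))*(-41))*(2 - 4) = ((-50 - 3 + 2*(3*(⅕)))*(-41))*(-2) = ((-50 - 3 + 2*(⅗))*(-41))*(-2) = ((-50 - 3 + 6/5)*(-41))*(-2) = -259/5*(-41)*(-2) = (10619/5)*(-2) = -21238/5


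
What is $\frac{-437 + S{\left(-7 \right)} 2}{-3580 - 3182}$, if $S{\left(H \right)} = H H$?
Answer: $\frac{113}{2254} \approx 0.050133$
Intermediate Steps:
$S{\left(H \right)} = H^{2}$
$\frac{-437 + S{\left(-7 \right)} 2}{-3580 - 3182} = \frac{-437 + \left(-7\right)^{2} \cdot 2}{-3580 - 3182} = \frac{-437 + 49 \cdot 2}{-6762} = \left(-437 + 98\right) \left(- \frac{1}{6762}\right) = \left(-339\right) \left(- \frac{1}{6762}\right) = \frac{113}{2254}$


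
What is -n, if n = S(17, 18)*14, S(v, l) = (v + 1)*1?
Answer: -252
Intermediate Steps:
S(v, l) = 1 + v (S(v, l) = (1 + v)*1 = 1 + v)
n = 252 (n = (1 + 17)*14 = 18*14 = 252)
-n = -1*252 = -252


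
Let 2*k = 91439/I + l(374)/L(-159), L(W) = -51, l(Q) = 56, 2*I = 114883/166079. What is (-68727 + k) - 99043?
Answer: -208482201403/5859033 ≈ -35583.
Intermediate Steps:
I = 114883/332158 (I = (114883/166079)/2 = (114883*(1/166079))/2 = (½)*(114883/166079) = 114883/332158 ≈ 0.34587)
k = 774487765007/5859033 (k = (91439/(114883/332158) + 56/(-51))/2 = (91439*(332158/114883) + 56*(-1/51))/2 = (30372195362/114883 - 56/51)/2 = (½)*(1548975530014/5859033) = 774487765007/5859033 ≈ 1.3219e+5)
(-68727 + k) - 99043 = (-68727 + 774487765007/5859033) - 99043 = 371814004016/5859033 - 99043 = -208482201403/5859033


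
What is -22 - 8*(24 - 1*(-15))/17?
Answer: -686/17 ≈ -40.353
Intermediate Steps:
-22 - 8*(24 - 1*(-15))/17 = -22 - 8*(24 + 15)/17 = -22 - 312/17 = -686/17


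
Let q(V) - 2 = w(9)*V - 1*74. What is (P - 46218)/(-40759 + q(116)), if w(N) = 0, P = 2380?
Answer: 43838/40831 ≈ 1.0736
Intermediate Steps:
q(V) = -72 (q(V) = 2 + (0*V - 1*74) = 2 + (0 - 74) = 2 - 74 = -72)
(P - 46218)/(-40759 + q(116)) = (2380 - 46218)/(-40759 - 72) = -43838/(-40831) = -43838*(-1/40831) = 43838/40831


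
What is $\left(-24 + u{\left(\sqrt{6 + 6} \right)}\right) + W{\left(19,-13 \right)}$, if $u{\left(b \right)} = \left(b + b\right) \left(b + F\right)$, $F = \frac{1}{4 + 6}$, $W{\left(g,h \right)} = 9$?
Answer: $9 + \frac{2 \sqrt{3}}{5} \approx 9.6928$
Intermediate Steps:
$F = \frac{1}{10} \approx 0.1$
$u{\left(b \right)} = 2 b \left(\frac{1}{10} + b\right)$ ($u{\left(b \right)} = \left(b + b\right) \left(b + \frac{1}{10}\right) = 2 b \left(\frac{1}{10} + b\right)$)
$\left(-24 + u{\left(\sqrt{6 + 6} \right)}\right) + W{\left(19,-13 \right)} = \left(-24 + \frac{\sqrt{6 + 6} \left(1 + 10 \sqrt{6 + 6}\right)}{5}\right) + 9 = \left(-24 + \frac{\sqrt{12} \left(1 + 10 \sqrt{12}\right)}{5}\right) + 9 = \left(-24 + \frac{2 \sqrt{3} \left(1 + 10 \cdot 2 \sqrt{3}\right)}{5}\right) + 9 = \left(-24 + \frac{2 \sqrt{3} \left(1 + 20 \sqrt{3}\right)}{5}\right) + 9 = -15 + \frac{2 \sqrt{3} \left(1 + 20 \sqrt{3}\right)}{5}$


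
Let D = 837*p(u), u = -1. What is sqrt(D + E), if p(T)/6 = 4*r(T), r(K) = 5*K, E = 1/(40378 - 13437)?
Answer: I*sqrt(72901107764699)/26941 ≈ 316.92*I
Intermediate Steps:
E = 1/26941 ≈ 3.7118e-5
p(T) = 120*T (p(T) = 6*(4*(5*T)) = 6*(20*T) = 120*T)
D = -100440 (D = 837*(120*(-1)) = 837*(-120) = -100440)
sqrt(D + E) = sqrt(-100440 + 1/26941) = sqrt(-2705954039/26941) = I*sqrt(72901107764699)/26941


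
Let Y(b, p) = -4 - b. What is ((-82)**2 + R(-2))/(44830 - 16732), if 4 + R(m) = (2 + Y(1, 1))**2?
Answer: 2243/9366 ≈ 0.23948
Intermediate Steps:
R(m) = 5 (R(m) = -4 + (2 + (-4 - 1*1))**2 = -4 + (2 + (-4 - 1))**2 = -4 + (2 - 5)**2 = -4 + (-3)**2 = -4 + 9 = 5)
((-82)**2 + R(-2))/(44830 - 16732) = ((-82)**2 + 5)/(44830 - 16732) = (6724 + 5)/28098 = 6729*(1/28098) = 2243/9366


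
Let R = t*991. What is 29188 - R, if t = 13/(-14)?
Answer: 421515/14 ≈ 30108.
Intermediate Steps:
t = -13/14 (t = 13*(-1/14) = -13/14 ≈ -0.92857)
R = -12883/14 (R = -13/14*991 = -12883/14 ≈ -920.21)
29188 - R = 29188 - 1*(-12883/14) = 29188 + 12883/14 = 421515/14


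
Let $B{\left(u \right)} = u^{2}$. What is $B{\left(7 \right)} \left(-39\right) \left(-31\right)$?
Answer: $59241$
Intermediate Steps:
$B{\left(7 \right)} \left(-39\right) \left(-31\right) = 7^{2} \left(-39\right) \left(-31\right) = 49 \left(-39\right) \left(-31\right) = \left(-1911\right) \left(-31\right) = 59241$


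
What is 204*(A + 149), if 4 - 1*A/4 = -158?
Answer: 162588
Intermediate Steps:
A = 648 (A = 16 - 4*(-158) = 16 + 632 = 648)
204*(A + 149) = 204*(648 + 149) = 204*797 = 162588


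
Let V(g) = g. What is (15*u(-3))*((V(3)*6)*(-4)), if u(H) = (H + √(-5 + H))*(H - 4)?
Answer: -22680 + 15120*I*√2 ≈ -22680.0 + 21383.0*I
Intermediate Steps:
u(H) = (-4 + H)*(H + √(-5 + H)) (u(H) = (H + √(-5 + H))*(-4 + H) = (-4 + H)*(H + √(-5 + H)))
(15*u(-3))*((V(3)*6)*(-4)) = (15*((-3)² - 4*(-3) - 4*√(-5 - 3) - 3*√(-5 - 3)))*((3*6)*(-4)) = (15*(9 + 12 - 8*I*√2 - 6*I*√2))*(18*(-4)) = (15*(9 + 12 - 8*I*√2 - 6*I*√2))*(-72) = (15*(21 - 14*I*√2))*(-72) = (315 - 210*I*√2)*(-72) = -22680 + 15120*I*√2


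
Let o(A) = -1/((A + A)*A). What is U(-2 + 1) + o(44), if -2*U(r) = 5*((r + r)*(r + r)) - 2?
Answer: -34849/3872 ≈ -9.0003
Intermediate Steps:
U(r) = 1 - 10*r² (U(r) = -(5*((r + r)*(r + r)) - 2)/2 = -(5*((2*r)*(2*r)) - 2)/2 = -(5*(4*r²) - 2)/2 = -(20*r² - 2)/2 = -(-2 + 20*r²)/2 = 1 - 10*r²)
o(A) = -1/(2*A²) (o(A) = -1/((2*A)*A) = -1/(2*A)/A = -1/(2*A²))
U(-2 + 1) + o(44) = (1 - 10*(-2 + 1)²) - ½/44² = (1 - 10*(-1)²) - ½*1/1936 = (1 - 10*1) - 1/3872 = (1 - 10) - 1/3872 = -9 - 1/3872 = -34849/3872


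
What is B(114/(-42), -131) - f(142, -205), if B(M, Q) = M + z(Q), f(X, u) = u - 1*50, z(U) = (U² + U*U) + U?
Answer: 241103/7 ≈ 34443.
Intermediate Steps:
z(U) = U + 2*U² (z(U) = (U² + U²) + U = 2*U² + U = U + 2*U²)
f(X, u) = -50 + u (f(X, u) = u - 50 = -50 + u)
B(M, Q) = M + Q*(1 + 2*Q)
B(114/(-42), -131) - f(142, -205) = (114/(-42) - 131*(1 + 2*(-131))) - (-50 - 205) = (114*(-1/42) - 131*(1 - 262)) - 1*(-255) = (-19/7 - 131*(-261)) + 255 = (-19/7 + 34191) + 255 = 239318/7 + 255 = 241103/7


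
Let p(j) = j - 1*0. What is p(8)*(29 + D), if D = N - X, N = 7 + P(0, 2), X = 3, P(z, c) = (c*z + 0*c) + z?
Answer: 264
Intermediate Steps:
P(z, c) = z + c*z (P(z, c) = (c*z + 0) + z = c*z + z = z + c*z)
N = 7 (N = 7 + 0*(1 + 2) = 7 + 0*3 = 7 + 0 = 7)
p(j) = j (p(j) = j + 0 = j)
D = 4 (D = 7 - 1*3 = 7 - 3 = 4)
p(8)*(29 + D) = 8*(29 + 4) = 8*33 = 264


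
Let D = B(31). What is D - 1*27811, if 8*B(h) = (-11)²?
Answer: -222367/8 ≈ -27796.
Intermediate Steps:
B(h) = 121/8 (B(h) = (⅛)*(-11)² = (⅛)*121 = 121/8)
D = 121/8 ≈ 15.125
D - 1*27811 = 121/8 - 1*27811 = 121/8 - 27811 = -222367/8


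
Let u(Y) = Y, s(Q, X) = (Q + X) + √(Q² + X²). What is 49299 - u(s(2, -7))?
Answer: 49304 - √53 ≈ 49297.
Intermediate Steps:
s(Q, X) = Q + X + √(Q² + X²)
49299 - u(s(2, -7)) = 49299 - (2 - 7 + √(2² + (-7)²)) = 49299 - (2 - 7 + √(4 + 49)) = 49299 - (2 - 7 + √53) = 49299 - (-5 + √53) = 49299 + (5 - √53) = 49304 - √53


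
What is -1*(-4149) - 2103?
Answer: 2046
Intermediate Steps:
-1*(-4149) - 2103 = 4149 - 2103 = 2046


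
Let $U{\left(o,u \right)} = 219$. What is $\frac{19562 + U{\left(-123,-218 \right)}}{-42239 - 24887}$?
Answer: $- \frac{19781}{67126} \approx -0.29468$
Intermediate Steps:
$\frac{19562 + U{\left(-123,-218 \right)}}{-42239 - 24887} = \frac{19562 + 219}{-42239 - 24887} = \frac{19781}{-67126} = 19781 \left(- \frac{1}{67126}\right) = - \frac{19781}{67126}$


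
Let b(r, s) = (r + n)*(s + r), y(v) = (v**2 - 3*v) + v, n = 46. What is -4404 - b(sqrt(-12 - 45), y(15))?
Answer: -13317 - 241*I*sqrt(57) ≈ -13317.0 - 1819.5*I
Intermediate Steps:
y(v) = v**2 - 2*v
b(r, s) = (46 + r)*(r + s) (b(r, s) = (r + 46)*(s + r) = (46 + r)*(r + s))
-4404 - b(sqrt(-12 - 45), y(15)) = -4404 - ((sqrt(-12 - 45))**2 + 46*sqrt(-12 - 45) + 46*(15*(-2 + 15)) + sqrt(-12 - 45)*(15*(-2 + 15))) = -4404 - ((sqrt(-57))**2 + 46*sqrt(-57) + 46*(15*13) + sqrt(-57)*(15*13)) = -4404 - ((I*sqrt(57))**2 + 46*(I*sqrt(57)) + 46*195 + (I*sqrt(57))*195) = -4404 - (-57 + 46*I*sqrt(57) + 8970 + 195*I*sqrt(57)) = -4404 - (8913 + 241*I*sqrt(57)) = -4404 + (-8913 - 241*I*sqrt(57)) = -13317 - 241*I*sqrt(57)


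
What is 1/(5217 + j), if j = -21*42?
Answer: 1/4335 ≈ 0.00023068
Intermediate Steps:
j = -882
1/(5217 + j) = 1/(5217 - 882) = 1/4335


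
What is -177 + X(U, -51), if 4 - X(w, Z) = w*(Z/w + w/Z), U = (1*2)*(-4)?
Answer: -6158/51 ≈ -120.75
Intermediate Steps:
U = -8 (U = 2*(-4) = -8)
X(w, Z) = 4 - w*(Z/w + w/Z)
-177 + X(U, -51) = -177 + (4 - 1*(-51) - 1*(-8)**2/(-51)) = -177 + (4 + 51 - 1*(-1/51)*64) = -177 + (4 + 51 + 64/51) = -177 + 2869/51 = -6158/51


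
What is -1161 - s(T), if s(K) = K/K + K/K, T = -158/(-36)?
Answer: -1163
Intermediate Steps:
T = 79/18 (T = -158*(-1/36) = 79/18 ≈ 4.3889)
s(K) = 2 (s(K) = 1 + 1 = 2)
-1161 - s(T) = -1161 - 1*2 = -1161 - 2 = -1163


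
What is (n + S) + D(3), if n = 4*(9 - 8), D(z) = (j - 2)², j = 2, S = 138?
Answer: 142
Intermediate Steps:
D(z) = 0 (D(z) = (2 - 2)² = 0² = 0)
n = 4 (n = 4*1 = 4)
(n + S) + D(3) = (4 + 138) + 0 = 142 + 0 = 142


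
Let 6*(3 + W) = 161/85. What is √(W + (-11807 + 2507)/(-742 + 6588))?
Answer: 7*I*√193888815990/1490730 ≈ 2.0676*I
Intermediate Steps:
W = -1369/510 (W = -3 + (161/85)/6 = -3 + ((1/85)*161)/6 = -3 + (⅙)*(161/85) = -3 + 161/510 = -1369/510 ≈ -2.6843)
√(W + (-11807 + 2507)/(-742 + 6588)) = √(-1369/510 + (-11807 + 2507)/(-742 + 6588)) = √(-1369/510 - 9300/5846) = √(-1369/510 - 9300*1/5846) = √(-1369/510 - 4650/2923) = √(-6373087/1490730) = 7*I*√193888815990/1490730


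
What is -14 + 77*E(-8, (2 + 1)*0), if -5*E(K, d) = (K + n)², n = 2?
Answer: -2842/5 ≈ -568.40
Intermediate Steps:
E(K, d) = -(2 + K)²/5 (E(K, d) = -(K + 2)²/5 = -(2 + K)²/5)
-14 + 77*E(-8, (2 + 1)*0) = -14 + 77*(-(2 - 8)²/5) = -14 + 77*(-⅕*(-6)²) = -14 + 77*(-⅕*36) = -14 + 77*(-36/5) = -14 - 2772/5 = -2842/5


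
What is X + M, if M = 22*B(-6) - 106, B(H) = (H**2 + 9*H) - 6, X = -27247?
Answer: -27881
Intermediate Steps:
B(H) = -6 + H**2 + 9*H
M = -634 (M = 22*(-6 + (-6)**2 + 9*(-6)) - 106 = 22*(-6 + 36 - 54) - 106 = 22*(-24) - 106 = -528 - 106 = -634)
X + M = -27247 - 634 = -27881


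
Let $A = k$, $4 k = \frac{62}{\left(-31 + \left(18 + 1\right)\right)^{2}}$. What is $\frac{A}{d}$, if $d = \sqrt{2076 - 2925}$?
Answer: $- \frac{31 i \sqrt{849}}{244512} \approx - 0.0036942 i$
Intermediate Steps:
$k = \frac{31}{288}$ ($k = \frac{62 \frac{1}{\left(-31 + \left(18 + 1\right)\right)^{2}}}{4} = \frac{62 \frac{1}{\left(-31 + 19\right)^{2}}}{4} = \frac{62 \frac{1}{\left(-12\right)^{2}}}{4} = \frac{62 \cdot \frac{1}{144}}{4} = \frac{1}{4} \cdot \frac{31}{72} = \frac{31}{288} \approx 0.10764$)
$A = \frac{31}{288} \approx 0.10764$
$d = i \sqrt{849}$ ($d = \sqrt{-849} = i \sqrt{849} \approx 29.138 i$)
$\frac{A}{d} = \frac{31}{288 i \sqrt{849}} = \frac{31 \left(- \frac{i \sqrt{849}}{849}\right)}{288} = - \frac{31 i \sqrt{849}}{244512}$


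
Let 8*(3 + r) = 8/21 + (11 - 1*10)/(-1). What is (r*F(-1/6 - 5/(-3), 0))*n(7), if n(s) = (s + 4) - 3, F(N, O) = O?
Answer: 0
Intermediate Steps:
n(s) = 1 + s (n(s) = (4 + s) - 3 = 1 + s)
r = -517/168 (r = -3 + (8/21 + (11 - 1*10)/(-1))/8 = -3 + (8*(1/21) + (11 - 10)*(-1))/8 = -3 + (8/21 + 1*(-1))/8 = -3 + (8/21 - 1)/8 = -3 + (1/8)*(-13/21) = -3 - 13/168 = -517/168 ≈ -3.0774)
(r*F(-1/6 - 5/(-3), 0))*n(7) = (-517/168*0)*(1 + 7) = 0*8 = 0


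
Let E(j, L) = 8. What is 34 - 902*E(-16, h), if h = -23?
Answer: -7182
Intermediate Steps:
34 - 902*E(-16, h) = 34 - 902*8 = 34 - 7216 = -7182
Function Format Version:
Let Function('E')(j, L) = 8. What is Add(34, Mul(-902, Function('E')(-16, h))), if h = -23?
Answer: -7182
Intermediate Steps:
Add(34, Mul(-902, Function('E')(-16, h))) = Add(34, Mul(-902, 8)) = Add(34, -7216) = -7182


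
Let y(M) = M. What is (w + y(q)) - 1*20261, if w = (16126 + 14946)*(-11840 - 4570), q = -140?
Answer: -509911921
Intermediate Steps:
w = -509891520 (w = 31072*(-16410) = -509891520)
(w + y(q)) - 1*20261 = (-509891520 - 140) - 1*20261 = -509891660 - 20261 = -509911921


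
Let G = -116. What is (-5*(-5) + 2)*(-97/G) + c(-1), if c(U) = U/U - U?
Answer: 2851/116 ≈ 24.578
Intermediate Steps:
c(U) = 1 - U
(-5*(-5) + 2)*(-97/G) + c(-1) = (-5*(-5) + 2)*(-97/(-116)) + (1 - 1*(-1)) = (25 + 2)*(-97*(-1/116)) + (1 + 1) = 27*(97/116) + 2 = 2619/116 + 2 = 2851/116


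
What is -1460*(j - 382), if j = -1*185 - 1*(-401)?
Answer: 242360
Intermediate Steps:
j = 216 (j = -185 + 401 = 216)
-1460*(j - 382) = -1460*(216 - 382) = -1460*(-166) = 242360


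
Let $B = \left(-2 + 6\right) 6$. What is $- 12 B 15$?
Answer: $-4320$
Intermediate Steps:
$B = 24$ ($B = 4 \cdot 6 = 24$)
$- 12 B 15 = \left(-12\right) 24 \cdot 15 = \left(-288\right) 15 = -4320$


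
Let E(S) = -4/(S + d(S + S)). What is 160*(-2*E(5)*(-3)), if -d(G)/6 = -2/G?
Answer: -19200/31 ≈ -619.35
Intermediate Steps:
d(G) = 12/G (d(G) = -(-12)/G = 12/G)
E(S) = -4/(S + 6/S) (E(S) = -4/(S + 12/(S + S)) = -4/(S + 12/((2*S))) = -4/(S + 12*(1/(2*S))) = -4/(S + 6/S))
160*(-2*E(5)*(-3)) = 160*(-(-8)*5/(6 + 5²)*(-3)) = 160*(-(-8)*5/(6 + 25)*(-3)) = 160*(-(-8)*5/31*(-3)) = 160*(-2*(-20/31)*(-3)) = 160*((40/31)*(-3)) = 160*(-120/31) = -19200/31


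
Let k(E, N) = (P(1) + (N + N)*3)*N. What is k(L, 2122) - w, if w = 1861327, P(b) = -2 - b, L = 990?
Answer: 25149611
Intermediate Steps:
k(E, N) = N*(-3 + 6*N) (k(E, N) = ((-2 - 1*1) + (N + N)*3)*N = ((-2 - 1) + (2*N)*3)*N = (-3 + 6*N)*N = N*(-3 + 6*N))
k(L, 2122) - w = 3*2122*(-1 + 2*2122) - 1*1861327 = 3*2122*(-1 + 4244) - 1861327 = 3*2122*4243 - 1861327 = 27010938 - 1861327 = 25149611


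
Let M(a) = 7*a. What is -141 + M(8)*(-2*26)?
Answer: -3053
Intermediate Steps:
-141 + M(8)*(-2*26) = -141 + (7*8)*(-2*26) = -141 + 56*(-52) = -141 - 2912 = -3053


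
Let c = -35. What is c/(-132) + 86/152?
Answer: 521/627 ≈ 0.83094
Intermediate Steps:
c/(-132) + 86/152 = -35/(-132) + 86/152 = -35*(-1/132) + 86*(1/152) = 35/132 + 43/76 = 521/627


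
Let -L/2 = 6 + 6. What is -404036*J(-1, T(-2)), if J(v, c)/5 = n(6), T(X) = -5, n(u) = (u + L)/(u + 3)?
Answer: 4040360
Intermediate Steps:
L = -24 (L = -2*(6 + 6) = -2*12 = -24)
n(u) = (-24 + u)/(3 + u) (n(u) = (u - 24)/(u + 3) = (-24 + u)/(3 + u))
J(v, c) = -10 (J(v, c) = 5*((-24 + 6)/(3 + 6)) = 5*(-18/9) = 5*((1/9)*(-18)) = 5*(-2) = -10)
-404036*J(-1, T(-2)) = -404036*(-10) = 4040360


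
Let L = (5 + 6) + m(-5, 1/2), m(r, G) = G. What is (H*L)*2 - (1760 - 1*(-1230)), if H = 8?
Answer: -2806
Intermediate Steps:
L = 23/2 (L = (5 + 6) + 1/2 = 11 + 1*(½) = 11 + ½ = 23/2 ≈ 11.500)
(H*L)*2 - (1760 - 1*(-1230)) = (8*(23/2))*2 - (1760 - 1*(-1230)) = 92*2 - (1760 + 1230) = 184 - 1*2990 = 184 - 2990 = -2806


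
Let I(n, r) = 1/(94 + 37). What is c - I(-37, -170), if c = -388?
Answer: -50829/131 ≈ -388.01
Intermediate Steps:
I(n, r) = 1/131
c - I(-37, -170) = -388 - 1*1/131 = -388 - 1/131 = -50829/131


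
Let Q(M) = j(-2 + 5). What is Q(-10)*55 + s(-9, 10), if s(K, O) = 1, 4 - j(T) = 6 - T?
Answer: 56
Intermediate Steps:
j(T) = -2 + T (j(T) = 4 - (6 - T) = 4 + (-6 + T) = -2 + T)
Q(M) = 1 (Q(M) = -2 + (-2 + 5) = -2 + 3 = 1)
Q(-10)*55 + s(-9, 10) = 1*55 + 1 = 55 + 1 = 56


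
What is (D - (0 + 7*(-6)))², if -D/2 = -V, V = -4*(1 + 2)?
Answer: 324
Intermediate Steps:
V = -12 (V = -4*3 = -12)
D = -24 (D = -(-2)*(-12) = -2*12 = -24)
(D - (0 + 7*(-6)))² = (-24 - (0 + 7*(-6)))² = (-24 - (0 - 42))² = (-24 - 1*(-42))² = (-24 + 42)² = 18² = 324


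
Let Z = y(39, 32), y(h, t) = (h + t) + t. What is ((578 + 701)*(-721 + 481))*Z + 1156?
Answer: -31615724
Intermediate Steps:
y(h, t) = h + 2*t
Z = 103 (Z = 39 + 2*32 = 39 + 64 = 103)
((578 + 701)*(-721 + 481))*Z + 1156 = ((578 + 701)*(-721 + 481))*103 + 1156 = (1279*(-240))*103 + 1156 = -306960*103 + 1156 = -31616880 + 1156 = -31615724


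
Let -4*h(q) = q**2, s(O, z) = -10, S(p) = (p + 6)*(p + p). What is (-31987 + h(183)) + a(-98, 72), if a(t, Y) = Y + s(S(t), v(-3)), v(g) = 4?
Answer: -161189/4 ≈ -40297.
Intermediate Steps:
S(p) = 2*p*(6 + p) (S(p) = (6 + p)*(2*p) = 2*p*(6 + p))
h(q) = -q**2/4
a(t, Y) = -10 + Y (a(t, Y) = Y - 10 = -10 + Y)
(-31987 + h(183)) + a(-98, 72) = (-31987 - 1/4*183**2) + (-10 + 72) = (-31987 - 1/4*33489) + 62 = (-31987 - 33489/4) + 62 = -161437/4 + 62 = -161189/4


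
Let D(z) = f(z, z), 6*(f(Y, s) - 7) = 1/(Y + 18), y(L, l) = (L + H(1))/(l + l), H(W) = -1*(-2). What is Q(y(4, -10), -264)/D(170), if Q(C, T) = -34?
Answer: -38352/7897 ≈ -4.8565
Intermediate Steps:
H(W) = 2
y(L, l) = (2 + L)/(2*l) (y(L, l) = (L + 2)/(l + l) = (2 + L)/((2*l)) = (2 + L)*(1/(2*l)) = (2 + L)/(2*l))
f(Y, s) = 7 + 1/(6*(18 + Y)) (f(Y, s) = 7 + 1/(6*(Y + 18)) = 7 + 1/(6*(18 + Y)))
D(z) = (757 + 42*z)/(6*(18 + z))
Q(y(4, -10), -264)/D(170) = -34*6*(18 + 170)/(757 + 42*170) = -34*1128/(757 + 7140) = -34/((1/6)*(1/188)*7897) = -34/7897/1128 = -34*1128/7897 = -38352/7897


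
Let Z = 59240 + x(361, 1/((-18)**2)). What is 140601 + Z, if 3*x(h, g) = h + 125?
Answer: 200003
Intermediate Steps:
x(h, g) = 125/3 + h/3 (x(h, g) = (h + 125)/3 = (125 + h)/3 = 125/3 + h/3)
Z = 59402 (Z = 59240 + (125/3 + (1/3)*361) = 59240 + (125/3 + 361/3) = 59240 + 162 = 59402)
140601 + Z = 140601 + 59402 = 200003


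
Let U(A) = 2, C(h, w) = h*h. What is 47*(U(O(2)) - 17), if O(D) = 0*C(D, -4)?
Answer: -705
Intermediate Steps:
C(h, w) = h²
O(D) = 0 (O(D) = 0*D² = 0)
47*(U(O(2)) - 17) = 47*(2 - 17) = 47*(-15) = -705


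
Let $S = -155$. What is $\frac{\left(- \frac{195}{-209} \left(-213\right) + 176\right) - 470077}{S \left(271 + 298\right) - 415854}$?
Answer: $\frac{98250844}{105346241} \approx 0.93265$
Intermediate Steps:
$\frac{\left(- \frac{195}{-209} \left(-213\right) + 176\right) - 470077}{S \left(271 + 298\right) - 415854} = \frac{\left(- \frac{195}{-209} \left(-213\right) + 176\right) - 470077}{- 155 \left(271 + 298\right) - 415854} = \frac{\left(\left(-195\right) \left(- \frac{1}{209}\right) \left(-213\right) + 176\right) - 470077}{\left(-155\right) 569 - 415854} = \frac{\left(\frac{195}{209} \left(-213\right) + 176\right) - 470077}{-88195 - 415854} = \frac{\left(- \frac{41535}{209} + 176\right) - 470077}{-504049} = \left(- \frac{4751}{209} - 470077\right) \left(- \frac{1}{504049}\right) = \left(- \frac{98250844}{209}\right) \left(- \frac{1}{504049}\right) = \frac{98250844}{105346241}$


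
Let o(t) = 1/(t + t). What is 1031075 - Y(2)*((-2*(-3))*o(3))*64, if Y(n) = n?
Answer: 1030947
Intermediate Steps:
o(t) = 1/(2*t)
1031075 - Y(2)*((-2*(-3))*o(3))*64 = 1031075 - 2*((-2*(-3))*((½)/3))*64 = 1031075 - 2*(6*((½)*(⅓)))*64 = 1031075 - 2*(6*(⅙))*64 = 1031075 - 2*1*64 = 1031075 - 2*64 = 1031075 - 1*128 = 1031075 - 128 = 1030947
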